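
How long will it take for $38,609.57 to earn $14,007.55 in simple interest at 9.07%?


Rearrange the simple interest formula for t:
I = P × r × t  ⇒  t = I / (P × r)
t = $14,007.55 / ($38,609.57 × 0.0907)
t = 4

t = I/(P×r) = 4 years


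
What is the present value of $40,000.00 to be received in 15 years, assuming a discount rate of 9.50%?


Present value formula: PV = FV / (1 + r)^t
PV = $40,000.00 / (1 + 0.095)^15
PV = $40,000.00 / 3.901322
PV = $10,252.93

PV = FV / (1 + r)^t = $10,252.93


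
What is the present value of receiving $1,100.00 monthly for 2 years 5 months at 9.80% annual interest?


Present value of an ordinary annuity: PV = PMT × (1 − (1 + r)^(−n)) / r
Monthly rate r = 0.098/12 ≈ 0.00816667, n = 29
PV = $1,100.00 × (1 − (1 + 0.098/12)^(−29)) / (0.098/12)
PV = $1,100.00 × 25.728714
PV = $28,301.59

PV = PMT × (1-(1+r)^(-n))/r = $28,301.59


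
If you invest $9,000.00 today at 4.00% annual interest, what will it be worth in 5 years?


Future value formula: FV = PV × (1 + r)^t
FV = $9,000.00 × (1 + 0.04)^5
FV = $9,000.00 × 1.216653
FV = $10,949.88

FV = PV × (1 + r)^t = $10,949.88


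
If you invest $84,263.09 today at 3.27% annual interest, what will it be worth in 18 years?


Future value formula: FV = PV × (1 + r)^t
FV = $84,263.09 × (1 + 0.0327)^18
FV = $84,263.09 × 1.7845766
FV = $150,373.94

FV = PV × (1 + r)^t = $150,373.94


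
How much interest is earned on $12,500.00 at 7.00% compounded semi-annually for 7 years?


Compound interest earned = final amount − principal.
A = P(1 + r/n)^(nt) = $12,500.00 × (1 + 0.07/2)^(2 × 7) = $20,233.68
Interest = A − P = $20,233.68 − $12,500.00 = $7,733.68

Interest = A - P = $7,733.68


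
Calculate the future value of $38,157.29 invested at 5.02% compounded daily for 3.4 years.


Compound interest formula: A = P(1 + r/n)^(nt)
A = $38,157.29 × (1 + 0.0502/365)^(365 × 3.4)
Growth factor: (1 + 0.0502/365)^1241 = 1.18609721
A = $38,157.29 × 1.18609721
A = $45,258.26

A = P(1 + r/n)^(nt) = $45,258.26


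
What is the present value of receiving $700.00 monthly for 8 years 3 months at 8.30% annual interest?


Present value of an ordinary annuity: PV = PMT × (1 − (1 + r)^(−n)) / r
Monthly rate r = 0.083/12 ≈ 0.00691667, n = 99
PV = $700.00 × (1 − (1 + 0.083/12)^(−99)) / (0.083/12)
PV = $700.00 × 71.507534
PV = $50,055.27

PV = PMT × (1-(1+r)^(-n))/r = $50,055.27


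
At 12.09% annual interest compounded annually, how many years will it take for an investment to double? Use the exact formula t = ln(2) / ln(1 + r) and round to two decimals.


Doubling condition: (1 + r)^t = 2
Take ln of both sides: t × ln(1 + r) = ln(2)
t = ln(2) / ln(1 + r)
t = 0.693147 / 0.114132
t = 6.07

t = ln(2) / ln(1 + r) = 6.07 years


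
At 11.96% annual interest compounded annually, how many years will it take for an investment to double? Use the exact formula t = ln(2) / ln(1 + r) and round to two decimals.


Doubling condition: (1 + r)^t = 2
Take ln of both sides: t × ln(1 + r) = ln(2)
t = ln(2) / ln(1 + r)
t = 0.693147 / 0.112971
t = 6.14

t = ln(2) / ln(1 + r) = 6.14 years


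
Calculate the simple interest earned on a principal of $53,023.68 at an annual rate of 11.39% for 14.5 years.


Simple interest formula: I = P × r × t
I = $53,023.68 × 0.1139 × 14.5
I = $87,571.26

I = P × r × t = $87,571.26


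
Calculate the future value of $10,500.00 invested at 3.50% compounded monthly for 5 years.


Compound interest formula: A = P(1 + r/n)^(nt)
A = $10,500.00 × (1 + 0.035/12)^(12 × 5)
Growth factor: (1 + 0.035/12)^60 = 1.190943
A = $10,500.00 × 1.190943
A = $12,504.90

A = P(1 + r/n)^(nt) = $12,504.90


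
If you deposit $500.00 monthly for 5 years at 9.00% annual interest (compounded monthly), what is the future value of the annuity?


Future value of an ordinary annuity: FV = PMT × ((1 + r)^n − 1) / r
Monthly rate r = 0.09/12 = 0.0075, n = 60
FV = $500.00 × ((1 + 0.09/12)^60 − 1) / (0.09/12)
FV = $500.00 × 75.424137
FV = $37,712.07

FV = PMT × ((1+r)^n - 1)/r = $37,712.07


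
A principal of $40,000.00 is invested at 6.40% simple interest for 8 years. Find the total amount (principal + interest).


Total amount formula: A = P(1 + rt) = P + P·r·t
Interest: I = P × r × t = $40,000.00 × 0.064 × 8 = $20,480.00
A = P + I = $40,000.00 + $20,480.00 = $60,480.00

A = P + I = P(1 + rt) = $60,480.00


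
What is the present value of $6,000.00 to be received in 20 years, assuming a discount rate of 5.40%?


Present value formula: PV = FV / (1 + r)^t
PV = $6,000.00 / (1 + 0.054)^20
PV = $6,000.00 / 2.862940
PV = $2,095.75

PV = FV / (1 + r)^t = $2,095.75


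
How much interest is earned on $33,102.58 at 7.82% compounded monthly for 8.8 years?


Compound interest earned = final amount − principal.
A = P(1 + r/n)^(nt) = $33,102.58 × (1 + 0.0782/12)^(12 × 8.8) = $65,728.90
Interest = A − P = $65,728.90 − $33,102.58 = $32,626.32

Interest = A - P = $32,626.32


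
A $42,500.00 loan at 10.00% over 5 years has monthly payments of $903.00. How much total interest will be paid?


Total paid over the life of the loan = PMT × n.
Total paid = $903.00 × 60 = $54,180.00
Total interest = total paid − principal = $54,180.00 − $42,500.00 = $11,680.00

Total interest = (PMT × n) - PV = $11,680.00


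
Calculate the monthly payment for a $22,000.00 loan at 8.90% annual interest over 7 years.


Loan payment formula: PMT = PV × r / (1 − (1 + r)^(−n))
Monthly rate r = 0.089/12 ≈ 0.00741667, n = 84 months
Denominator: 1 − (1 + 0.089/12)^(−84) = 0.462433
PMT = $22,000.00 × (0.089/12) / 0.462433
PMT = $352.84 per month

PMT = PV × r / (1-(1+r)^(-n)) = $352.84/month


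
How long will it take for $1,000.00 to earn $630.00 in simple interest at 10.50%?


Rearrange the simple interest formula for t:
I = P × r × t  ⇒  t = I / (P × r)
t = $630.00 / ($1,000.00 × 0.105)
t = 6

t = I/(P×r) = 6 years


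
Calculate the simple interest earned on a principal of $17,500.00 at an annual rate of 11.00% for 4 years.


Simple interest formula: I = P × r × t
I = $17,500.00 × 0.11 × 4
I = $7,700.00

I = P × r × t = $7,700.00


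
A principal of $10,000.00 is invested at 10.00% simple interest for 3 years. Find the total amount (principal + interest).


Total amount formula: A = P(1 + rt) = P + P·r·t
Interest: I = P × r × t = $10,000.00 × 0.1 × 3 = $3,000.00
A = P + I = $10,000.00 + $3,000.00 = $13,000.00

A = P + I = P(1 + rt) = $13,000.00


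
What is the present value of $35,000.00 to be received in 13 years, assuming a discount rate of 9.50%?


Present value formula: PV = FV / (1 + r)^t
PV = $35,000.00 / (1 + 0.095)^13
PV = $35,000.00 / 3.2537453
PV = $10,756.83

PV = FV / (1 + r)^t = $10,756.83


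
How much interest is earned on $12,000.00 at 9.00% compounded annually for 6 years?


Compound interest earned = final amount − principal.
A = P(1 + r/n)^(nt) = $12,000.00 × (1 + 0.09/1)^(1 × 6) = $20,125.20
Interest = A − P = $20,125.20 − $12,000.00 = $8,125.20

Interest = A - P = $8,125.20


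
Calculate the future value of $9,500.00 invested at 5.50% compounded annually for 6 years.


Compound interest formula: A = P(1 + r/n)^(nt)
A = $9,500.00 × (1 + 0.055/1)^(1 × 6)
Growth factor: (1 + 0.055/1)^6 = 1.378843
A = $9,500.00 × 1.378843
A = $13,099.01

A = P(1 + r/n)^(nt) = $13,099.01


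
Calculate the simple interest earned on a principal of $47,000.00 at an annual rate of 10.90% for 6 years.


Simple interest formula: I = P × r × t
I = $47,000.00 × 0.109 × 6
I = $30,738.00

I = P × r × t = $30,738.00


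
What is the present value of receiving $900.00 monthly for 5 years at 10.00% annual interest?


Present value of an ordinary annuity: PV = PMT × (1 − (1 + r)^(−n)) / r
Monthly rate r = 0.1/12 ≈ 0.00833333, n = 60
PV = $900.00 × (1 − (1 + 0.1/12)^(−60)) / (0.1/12)
PV = $900.00 × 47.065369
PV = $42,358.83

PV = PMT × (1-(1+r)^(-n))/r = $42,358.83


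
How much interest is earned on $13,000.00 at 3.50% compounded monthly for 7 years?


Compound interest earned = final amount − principal.
A = P(1 + r/n)^(nt) = $13,000.00 × (1 + 0.035/12)^(12 × 7) = $16,603.16
Interest = A − P = $16,603.16 − $13,000.00 = $3,603.16

Interest = A - P = $3,603.16


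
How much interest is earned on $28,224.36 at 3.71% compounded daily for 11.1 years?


Compound interest earned = final amount − principal.
A = P(1 + r/n)^(nt) = $28,224.36 × (1 + 0.0371/365)^(365 × 11.1) = $42,605.12
Interest = A − P = $42,605.12 − $28,224.36 = $14,380.76

Interest = A - P = $14,380.76


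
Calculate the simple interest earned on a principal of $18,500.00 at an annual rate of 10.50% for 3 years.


Simple interest formula: I = P × r × t
I = $18,500.00 × 0.105 × 3
I = $5,827.50

I = P × r × t = $5,827.50


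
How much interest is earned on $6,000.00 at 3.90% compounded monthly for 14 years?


Compound interest earned = final amount − principal.
A = P(1 + r/n)^(nt) = $6,000.00 × (1 + 0.039/12)^(12 × 14) = $10,348.84
Interest = A − P = $10,348.84 − $6,000.00 = $4,348.84

Interest = A - P = $4,348.84


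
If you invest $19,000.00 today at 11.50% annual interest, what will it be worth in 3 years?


Future value formula: FV = PV × (1 + r)^t
FV = $19,000.00 × (1 + 0.115)^3
FV = $19,000.00 × 1.386196
FV = $26,337.72

FV = PV × (1 + r)^t = $26,337.72


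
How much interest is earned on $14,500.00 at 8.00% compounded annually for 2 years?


Compound interest earned = final amount − principal.
A = P(1 + r/n)^(nt) = $14,500.00 × (1 + 0.08/1)^(1 × 2) = $16,912.80
Interest = A − P = $16,912.80 − $14,500.00 = $2,412.80

Interest = A - P = $2,412.80


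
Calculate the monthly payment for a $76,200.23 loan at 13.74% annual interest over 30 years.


Loan payment formula: PMT = PV × r / (1 − (1 + r)^(−n))
Monthly rate r = 0.1374/12 = 0.01145, n = 360 months
Denominator: 1 − (1 + 0.1374/12)^(−360) = 0.983404
PMT = $76,200.23 × (0.1374/12) / 0.983404
PMT = $887.22 per month

PMT = PV × r / (1-(1+r)^(-n)) = $887.22/month


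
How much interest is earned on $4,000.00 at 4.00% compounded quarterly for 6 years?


Compound interest earned = final amount − principal.
A = P(1 + r/n)^(nt) = $4,000.00 × (1 + 0.04/4)^(4 × 6) = $5,078.94
Interest = A − P = $5,078.94 − $4,000.00 = $1,078.94

Interest = A - P = $1,078.94


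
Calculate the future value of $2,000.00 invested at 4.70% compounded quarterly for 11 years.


Compound interest formula: A = P(1 + r/n)^(nt)
A = $2,000.00 × (1 + 0.047/4)^(4 × 11)
Growth factor: (1 + 0.047/4)^44 = 1.671943
A = $2,000.00 × 1.671943
A = $3,343.89

A = P(1 + r/n)^(nt) = $3,343.89


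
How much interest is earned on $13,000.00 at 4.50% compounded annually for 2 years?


Compound interest earned = final amount − principal.
A = P(1 + r/n)^(nt) = $13,000.00 × (1 + 0.045/1)^(1 × 2) = $14,196.32
Interest = A − P = $14,196.32 − $13,000.00 = $1,196.32

Interest = A - P = $1,196.32


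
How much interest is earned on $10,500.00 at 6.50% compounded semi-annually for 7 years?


Compound interest earned = final amount − principal.
A = P(1 + r/n)^(nt) = $10,500.00 × (1 + 0.065/2)^(2 × 7) = $16,430.48
Interest = A − P = $16,430.48 − $10,500.00 = $5,930.48

Interest = A - P = $5,930.48


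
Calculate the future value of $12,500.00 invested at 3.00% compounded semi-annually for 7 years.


Compound interest formula: A = P(1 + r/n)^(nt)
A = $12,500.00 × (1 + 0.03/2)^(2 × 7)
Growth factor: (1 + 0.03/2)^14 = 1.231756
A = $12,500.00 × 1.231756
A = $15,396.95

A = P(1 + r/n)^(nt) = $15,396.95


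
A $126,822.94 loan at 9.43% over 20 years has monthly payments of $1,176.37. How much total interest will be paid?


Total paid over the life of the loan = PMT × n.
Total paid = $1,176.37 × 240 = $282,328.80
Total interest = total paid − principal = $282,328.80 − $126,822.94 = $155,505.86

Total interest = (PMT × n) - PV = $155,505.86


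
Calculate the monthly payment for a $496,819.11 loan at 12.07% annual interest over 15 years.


Loan payment formula: PMT = PV × r / (1 − (1 + r)^(−n))
Monthly rate r = 0.1207/12 ≈ 0.01005833, n = 180 months
Denominator: 1 − (1 + 0.1207/12)^(−180) = 0.834941
PMT = $496,819.11 × (0.1207/12) / 0.834941
PMT = $5,985.06 per month

PMT = PV × r / (1-(1+r)^(-n)) = $5,985.06/month


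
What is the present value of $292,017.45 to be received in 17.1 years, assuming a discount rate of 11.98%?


Present value formula: PV = FV / (1 + r)^t
PV = $292,017.45 / (1 + 0.1198)^17.1
PV = $292,017.45 / 6.923121
PV = $42,180.03

PV = FV / (1 + r)^t = $42,180.03


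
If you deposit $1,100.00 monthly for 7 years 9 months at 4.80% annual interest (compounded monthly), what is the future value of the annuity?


Future value of an ordinary annuity: FV = PMT × ((1 + r)^n − 1) / r
Monthly rate r = 0.048/12 = 0.004, n = 93
FV = $1,100.00 × ((1 + 0.048/12)^93 − 1) / (0.048/12)
FV = $1,100.00 × 112.389245
FV = $123,628.17

FV = PMT × ((1+r)^n - 1)/r = $123,628.17


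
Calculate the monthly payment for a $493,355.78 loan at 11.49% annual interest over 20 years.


Loan payment formula: PMT = PV × r / (1 − (1 + r)^(−n))
Monthly rate r = 0.1149/12 = 0.009575, n = 240 months
Denominator: 1 − (1 + 0.1149/12)^(−240) = 0.898436
PMT = $493,355.78 × (0.1149/12) / 0.898436
PMT = $5,257.89 per month

PMT = PV × r / (1-(1+r)^(-n)) = $5,257.89/month


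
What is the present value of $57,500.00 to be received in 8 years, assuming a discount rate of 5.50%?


Present value formula: PV = FV / (1 + r)^t
PV = $57,500.00 / (1 + 0.055)^8
PV = $57,500.00 / 1.5346865
PV = $37,466.94

PV = FV / (1 + r)^t = $37,466.94


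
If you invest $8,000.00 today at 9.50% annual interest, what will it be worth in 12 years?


Future value formula: FV = PV × (1 + r)^t
FV = $8,000.00 × (1 + 0.095)^12
FV = $8,000.00 × 2.97145686
FV = $23,771.65

FV = PV × (1 + r)^t = $23,771.65


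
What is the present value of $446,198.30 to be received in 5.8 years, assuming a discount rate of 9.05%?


Present value formula: PV = FV / (1 + r)^t
PV = $446,198.30 / (1 + 0.0905)^5.8
PV = $446,198.30 / 1.65283266
PV = $269,959.76

PV = FV / (1 + r)^t = $269,959.76


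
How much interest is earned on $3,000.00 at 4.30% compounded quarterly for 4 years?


Compound interest earned = final amount − principal.
A = P(1 + r/n)^(nt) = $3,000.00 × (1 + 0.043/4)^(4 × 4) = $3,559.76
Interest = A − P = $3,559.76 − $3,000.00 = $559.76

Interest = A - P = $559.76


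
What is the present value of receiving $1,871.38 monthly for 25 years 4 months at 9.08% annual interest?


Present value of an ordinary annuity: PV = PMT × (1 − (1 + r)^(−n)) / r
Monthly rate r = 0.0908/12 ≈ 0.00756667, n = 304
PV = $1,871.38 × (1 − (1 + 0.0908/12)^(−304)) / (0.0908/12)
PV = $1,871.38 × 118.796856
PV = $222,314.06

PV = PMT × (1-(1+r)^(-n))/r = $222,314.06


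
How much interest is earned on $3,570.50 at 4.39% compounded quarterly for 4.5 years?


Compound interest earned = final amount − principal.
A = P(1 + r/n)^(nt) = $3,570.50 × (1 + 0.0439/4)^(4 × 4.5) = $4,345.67
Interest = A − P = $4,345.67 − $3,570.50 = $775.17

Interest = A - P = $775.17


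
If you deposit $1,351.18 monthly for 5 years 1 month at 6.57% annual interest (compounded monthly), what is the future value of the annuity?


Future value of an ordinary annuity: FV = PMT × ((1 + r)^n − 1) / r
Monthly rate r = 0.0657/12 = 0.005475, n = 61
FV = $1,351.18 × ((1 + 0.0657/12)^61 − 1) / (0.0657/12)
FV = $1,351.18 × 72.189349
FV = $97,540.80

FV = PMT × ((1+r)^n - 1)/r = $97,540.80


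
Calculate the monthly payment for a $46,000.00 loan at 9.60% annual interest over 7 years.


Loan payment formula: PMT = PV × r / (1 − (1 + r)^(−n))
Monthly rate r = 0.096/12 = 0.008, n = 84 months
Denominator: 1 − (1 + 0.096/12)^(−84) = 0.487947
PMT = $46,000.00 × (0.096/12) / 0.487947
PMT = $754.18 per month

PMT = PV × r / (1-(1+r)^(-n)) = $754.18/month


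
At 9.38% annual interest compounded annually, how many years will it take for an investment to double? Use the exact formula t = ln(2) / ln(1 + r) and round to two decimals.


Doubling condition: (1 + r)^t = 2
Take ln of both sides: t × ln(1 + r) = ln(2)
t = ln(2) / ln(1 + r)
t = 0.693147 / 0.089658
t = 7.73

t = ln(2) / ln(1 + r) = 7.73 years


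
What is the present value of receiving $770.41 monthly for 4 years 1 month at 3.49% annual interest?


Present value of an ordinary annuity: PV = PMT × (1 − (1 + r)^(−n)) / r
Monthly rate r = 0.0349/12 ≈ 0.00290833, n = 49
PV = $770.41 × (1 − (1 + 0.0349/12)^(−49)) / (0.0349/12)
PV = $770.41 × 45.606978
PV = $35,136.07

PV = PMT × (1-(1+r)^(-n))/r = $35,136.07


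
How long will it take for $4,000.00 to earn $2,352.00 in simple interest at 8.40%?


Rearrange the simple interest formula for t:
I = P × r × t  ⇒  t = I / (P × r)
t = $2,352.00 / ($4,000.00 × 0.084)
t = 7

t = I/(P×r) = 7 years


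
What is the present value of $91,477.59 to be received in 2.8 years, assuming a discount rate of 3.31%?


Present value formula: PV = FV / (1 + r)^t
PV = $91,477.59 / (1 + 0.0331)^2.8
PV = $91,477.59 / 1.09546527
PV = $83,505.70

PV = FV / (1 + r)^t = $83,505.70


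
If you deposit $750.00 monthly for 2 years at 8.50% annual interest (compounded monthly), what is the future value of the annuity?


Future value of an ordinary annuity: FV = PMT × ((1 + r)^n − 1) / r
Monthly rate r = 0.085/12 ≈ 0.00708333, n = 24
FV = $750.00 × ((1 + 0.085/12)^24 − 1) / (0.085/12)
FV = $750.00 × 26.060437
FV = $19,545.33

FV = PMT × ((1+r)^n - 1)/r = $19,545.33


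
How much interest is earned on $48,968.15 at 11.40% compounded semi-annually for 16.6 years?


Compound interest earned = final amount − principal.
A = P(1 + r/n)^(nt) = $48,968.15 × (1 + 0.114/2)^(2 × 16.6) = $308,463.14
Interest = A − P = $308,463.14 − $48,968.15 = $259,494.99

Interest = A - P = $259,494.99


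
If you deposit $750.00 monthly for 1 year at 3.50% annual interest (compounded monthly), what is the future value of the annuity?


Future value of an ordinary annuity: FV = PMT × ((1 + r)^n − 1) / r
Monthly rate r = 0.035/12 ≈ 0.00291667, n = 12
FV = $750.00 × ((1 + 0.035/12)^12 − 1) / (0.035/12)
FV = $750.00 × 12.194384
FV = $9,145.79

FV = PMT × ((1+r)^n - 1)/r = $9,145.79


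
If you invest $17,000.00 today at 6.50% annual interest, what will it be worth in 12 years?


Future value formula: FV = PV × (1 + r)^t
FV = $17,000.00 × (1 + 0.065)^12
FV = $17,000.00 × 2.1290962
FV = $36,194.64

FV = PV × (1 + r)^t = $36,194.64


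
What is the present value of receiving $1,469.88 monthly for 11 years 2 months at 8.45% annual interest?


Present value of an ordinary annuity: PV = PMT × (1 − (1 + r)^(−n)) / r
Monthly rate r = 0.0845/12 ≈ 0.00704167, n = 134
PV = $1,469.88 × (1 − (1 + 0.0845/12)^(−134)) / (0.0845/12)
PV = $1,469.88 × 86.553403
PV = $127,223.12

PV = PMT × (1-(1+r)^(-n))/r = $127,223.12


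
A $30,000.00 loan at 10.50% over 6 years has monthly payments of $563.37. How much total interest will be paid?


Total paid over the life of the loan = PMT × n.
Total paid = $563.37 × 72 = $40,562.64
Total interest = total paid − principal = $40,562.64 − $30,000.00 = $10,562.64

Total interest = (PMT × n) - PV = $10,562.64


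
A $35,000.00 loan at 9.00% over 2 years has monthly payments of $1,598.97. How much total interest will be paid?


Total paid over the life of the loan = PMT × n.
Total paid = $1,598.97 × 24 = $38,375.28
Total interest = total paid − principal = $38,375.28 − $35,000.00 = $3,375.28

Total interest = (PMT × n) - PV = $3,375.28


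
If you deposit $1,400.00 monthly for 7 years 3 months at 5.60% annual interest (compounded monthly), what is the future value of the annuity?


Future value of an ordinary annuity: FV = PMT × ((1 + r)^n − 1) / r
Monthly rate r = 0.056/12 ≈ 0.00466667, n = 87
FV = $1,400.00 × ((1 + 0.056/12)^87 − 1) / (0.056/12)
FV = $1,400.00 × 107.011258
FV = $149,815.76

FV = PMT × ((1+r)^n - 1)/r = $149,815.76


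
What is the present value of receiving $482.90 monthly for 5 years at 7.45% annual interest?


Present value of an ordinary annuity: PV = PMT × (1 − (1 + r)^(−n)) / r
Monthly rate r = 0.0745/12 ≈ 0.00620833, n = 60
PV = $482.90 × (1 − (1 + 0.0745/12)^(−60)) / (0.0745/12)
PV = $482.90 × 49.964532
PV = $24,127.87

PV = PMT × (1-(1+r)^(-n))/r = $24,127.87


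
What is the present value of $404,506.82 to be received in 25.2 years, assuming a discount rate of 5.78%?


Present value formula: PV = FV / (1 + r)^t
PV = $404,506.82 / (1 + 0.0578)^25.2
PV = $404,506.82 / 4.1206884
PV = $98,164.86

PV = FV / (1 + r)^t = $98,164.86


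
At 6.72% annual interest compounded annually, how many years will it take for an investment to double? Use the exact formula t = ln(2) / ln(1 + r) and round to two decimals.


Doubling condition: (1 + r)^t = 2
Take ln of both sides: t × ln(1 + r) = ln(2)
t = ln(2) / ln(1 + r)
t = 0.693147 / 0.065038
t = 10.66

t = ln(2) / ln(1 + r) = 10.66 years


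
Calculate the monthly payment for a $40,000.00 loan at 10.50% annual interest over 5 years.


Loan payment formula: PMT = PV × r / (1 − (1 + r)^(−n))
Monthly rate r = 0.105/12 = 0.00875, n = 60 months
Denominator: 1 − (1 + 0.105/12)^(−60) = 0.407092
PMT = $40,000.00 × (0.105/12) / 0.407092
PMT = $859.76 per month

PMT = PV × r / (1-(1+r)^(-n)) = $859.76/month


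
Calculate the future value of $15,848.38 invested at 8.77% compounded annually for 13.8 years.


Compound interest formula: A = P(1 + r/n)^(nt)
A = $15,848.38 × (1 + 0.0877/1)^(1 × 13.8)
Growth factor: (1 + 0.0877/1)^13.8 = 3.190259
A = $15,848.38 × 3.190259
A = $50,560.44

A = P(1 + r/n)^(nt) = $50,560.44


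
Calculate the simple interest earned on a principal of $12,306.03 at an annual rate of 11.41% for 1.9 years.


Simple interest formula: I = P × r × t
I = $12,306.03 × 0.1141 × 1.9
I = $2,667.82

I = P × r × t = $2,667.82


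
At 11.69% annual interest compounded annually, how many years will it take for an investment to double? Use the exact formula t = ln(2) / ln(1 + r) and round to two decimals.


Doubling condition: (1 + r)^t = 2
Take ln of both sides: t × ln(1 + r) = ln(2)
t = ln(2) / ln(1 + r)
t = 0.693147 / 0.110557
t = 6.27

t = ln(2) / ln(1 + r) = 6.27 years


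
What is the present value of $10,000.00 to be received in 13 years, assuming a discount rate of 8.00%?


Present value formula: PV = FV / (1 + r)^t
PV = $10,000.00 / (1 + 0.08)^13
PV = $10,000.00 / 2.719624
PV = $3,676.98

PV = FV / (1 + r)^t = $3,676.98


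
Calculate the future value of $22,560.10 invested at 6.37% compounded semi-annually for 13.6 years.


Compound interest formula: A = P(1 + r/n)^(nt)
A = $22,560.10 × (1 + 0.0637/2)^(2 × 13.6)
Growth factor: (1 + 0.0637/2)^27.2 = 2.3462304
A = $22,560.10 × 2.3462304
A = $52,931.19

A = P(1 + r/n)^(nt) = $52,931.19


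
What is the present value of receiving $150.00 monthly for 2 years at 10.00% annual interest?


Present value of an ordinary annuity: PV = PMT × (1 − (1 + r)^(−n)) / r
Monthly rate r = 0.1/12 ≈ 0.00833333, n = 24
PV = $150.00 × (1 − (1 + 0.1/12)^(−24)) / (0.1/12)
PV = $150.00 × 21.670855
PV = $3,250.63

PV = PMT × (1-(1+r)^(-n))/r = $3,250.63


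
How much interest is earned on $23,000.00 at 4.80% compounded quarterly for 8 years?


Compound interest earned = final amount − principal.
A = P(1 + r/n)^(nt) = $23,000.00 × (1 + 0.048/4)^(4 × 8) = $33,690.25
Interest = A − P = $33,690.25 − $23,000.00 = $10,690.25

Interest = A - P = $10,690.25


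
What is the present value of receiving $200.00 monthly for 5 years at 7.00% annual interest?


Present value of an ordinary annuity: PV = PMT × (1 − (1 + r)^(−n)) / r
Monthly rate r = 0.07/12 ≈ 0.00583333, n = 60
PV = $200.00 × (1 − (1 + 0.07/12)^(−60)) / (0.07/12)
PV = $200.00 × 50.501994
PV = $10,100.40

PV = PMT × (1-(1+r)^(-n))/r = $10,100.40


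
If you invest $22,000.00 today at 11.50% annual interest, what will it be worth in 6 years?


Future value formula: FV = PV × (1 + r)^t
FV = $22,000.00 × (1 + 0.115)^6
FV = $22,000.00 × 1.921539
FV = $42,273.86

FV = PV × (1 + r)^t = $42,273.86


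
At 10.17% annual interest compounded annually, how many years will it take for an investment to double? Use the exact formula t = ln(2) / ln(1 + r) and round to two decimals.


Doubling condition: (1 + r)^t = 2
Take ln of both sides: t × ln(1 + r) = ln(2)
t = ln(2) / ln(1 + r)
t = 0.693147 / 0.096854
t = 7.16

t = ln(2) / ln(1 + r) = 7.16 years


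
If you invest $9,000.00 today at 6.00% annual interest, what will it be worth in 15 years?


Future value formula: FV = PV × (1 + r)^t
FV = $9,000.00 × (1 + 0.06)^15
FV = $9,000.00 × 2.396558
FV = $21,569.02

FV = PV × (1 + r)^t = $21,569.02


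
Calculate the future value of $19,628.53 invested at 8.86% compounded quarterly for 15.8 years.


Compound interest formula: A = P(1 + r/n)^(nt)
A = $19,628.53 × (1 + 0.0886/4)^(4 × 15.8)
Growth factor: (1 + 0.0886/4)^63.2 = 3.9932344
A = $19,628.53 × 3.9932344
A = $78,381.32

A = P(1 + r/n)^(nt) = $78,381.32


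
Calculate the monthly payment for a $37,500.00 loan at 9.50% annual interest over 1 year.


Loan payment formula: PMT = PV × r / (1 − (1 + r)^(−n))
Monthly rate r = 0.095/12 ≈ 0.00791667, n = 12 months
Denominator: 1 − (1 + 0.095/12)^(−12) = 0.090287
PMT = $37,500.00 × (0.095/12) / 0.090287
PMT = $3,288.13 per month

PMT = PV × r / (1-(1+r)^(-n)) = $3,288.13/month


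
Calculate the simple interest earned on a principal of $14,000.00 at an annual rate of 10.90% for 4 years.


Simple interest formula: I = P × r × t
I = $14,000.00 × 0.109 × 4
I = $6,104.00

I = P × r × t = $6,104.00


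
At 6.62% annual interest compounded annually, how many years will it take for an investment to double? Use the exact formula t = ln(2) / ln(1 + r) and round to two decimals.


Doubling condition: (1 + r)^t = 2
Take ln of both sides: t × ln(1 + r) = ln(2)
t = ln(2) / ln(1 + r)
t = 0.693147 / 0.064101
t = 10.81

t = ln(2) / ln(1 + r) = 10.81 years


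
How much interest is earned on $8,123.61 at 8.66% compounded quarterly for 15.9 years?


Compound interest earned = final amount − principal.
A = P(1 + r/n)^(nt) = $8,123.61 × (1 + 0.0866/4)^(4 × 15.9) = $31,722.33
Interest = A − P = $31,722.33 − $8,123.61 = $23,598.72

Interest = A - P = $23,598.72


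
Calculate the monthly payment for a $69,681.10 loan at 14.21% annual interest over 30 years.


Loan payment formula: PMT = PV × r / (1 − (1 + r)^(−n))
Monthly rate r = 0.1421/12 ≈ 0.01184167, n = 360 months
Denominator: 1 − (1 + 0.1421/12)^(−360) = 0.985563
PMT = $69,681.10 × (0.1421/12) / 0.985563
PMT = $837.23 per month

PMT = PV × r / (1-(1+r)^(-n)) = $837.23/month


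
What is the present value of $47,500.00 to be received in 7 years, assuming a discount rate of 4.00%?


Present value formula: PV = FV / (1 + r)^t
PV = $47,500.00 / (1 + 0.04)^7
PV = $47,500.00 / 1.3159318
PV = $36,096.10

PV = FV / (1 + r)^t = $36,096.10


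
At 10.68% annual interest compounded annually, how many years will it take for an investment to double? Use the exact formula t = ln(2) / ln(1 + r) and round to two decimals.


Doubling condition: (1 + r)^t = 2
Take ln of both sides: t × ln(1 + r) = ln(2)
t = ln(2) / ln(1 + r)
t = 0.693147 / 0.101473
t = 6.83

t = ln(2) / ln(1 + r) = 6.83 years


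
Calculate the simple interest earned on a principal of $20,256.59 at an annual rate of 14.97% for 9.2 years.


Simple interest formula: I = P × r × t
I = $20,256.59 × 0.1497 × 9.2
I = $27,898.19

I = P × r × t = $27,898.19


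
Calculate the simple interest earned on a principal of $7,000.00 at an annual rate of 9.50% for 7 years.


Simple interest formula: I = P × r × t
I = $7,000.00 × 0.095 × 7
I = $4,655.00

I = P × r × t = $4,655.00


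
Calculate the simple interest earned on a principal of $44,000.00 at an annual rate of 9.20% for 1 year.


Simple interest formula: I = P × r × t
I = $44,000.00 × 0.092 × 1
I = $4,048.00

I = P × r × t = $4,048.00


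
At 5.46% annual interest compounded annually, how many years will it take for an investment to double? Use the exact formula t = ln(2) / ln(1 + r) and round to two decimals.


Doubling condition: (1 + r)^t = 2
Take ln of both sides: t × ln(1 + r) = ln(2)
t = ln(2) / ln(1 + r)
t = 0.693147 / 0.053162
t = 13.04

t = ln(2) / ln(1 + r) = 13.04 years


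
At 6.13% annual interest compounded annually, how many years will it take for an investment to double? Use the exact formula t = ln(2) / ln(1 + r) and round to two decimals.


Doubling condition: (1 + r)^t = 2
Take ln of both sides: t × ln(1 + r) = ln(2)
t = ln(2) / ln(1 + r)
t = 0.693147 / 0.059495
t = 11.65

t = ln(2) / ln(1 + r) = 11.65 years


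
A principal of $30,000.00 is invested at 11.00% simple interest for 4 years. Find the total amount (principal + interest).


Total amount formula: A = P(1 + rt) = P + P·r·t
Interest: I = P × r × t = $30,000.00 × 0.11 × 4 = $13,200.00
A = P + I = $30,000.00 + $13,200.00 = $43,200.00

A = P + I = P(1 + rt) = $43,200.00


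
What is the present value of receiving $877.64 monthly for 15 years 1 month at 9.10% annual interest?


Present value of an ordinary annuity: PV = PMT × (1 − (1 + r)^(−n)) / r
Monthly rate r = 0.091/12 ≈ 0.00758333, n = 181
PV = $877.64 × (1 − (1 + 0.091/12)^(−181)) / (0.091/12)
PV = $877.64 × 98.272458
PV = $86,247.84

PV = PMT × (1-(1+r)^(-n))/r = $86,247.84


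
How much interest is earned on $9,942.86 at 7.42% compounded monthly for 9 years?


Compound interest earned = final amount − principal.
A = P(1 + r/n)^(nt) = $9,942.86 × (1 + 0.0742/12)^(12 × 9) = $19,348.18
Interest = A − P = $19,348.18 − $9,942.86 = $9,405.32

Interest = A - P = $9,405.32


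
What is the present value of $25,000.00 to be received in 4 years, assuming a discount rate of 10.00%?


Present value formula: PV = FV / (1 + r)^t
PV = $25,000.00 / (1 + 0.1)^4
PV = $25,000.00 / 1.464100
PV = $17,075.34

PV = FV / (1 + r)^t = $17,075.34


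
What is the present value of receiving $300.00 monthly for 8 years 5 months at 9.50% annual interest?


Present value of an ordinary annuity: PV = PMT × (1 − (1 + r)^(−n)) / r
Monthly rate r = 0.095/12 ≈ 0.00791667, n = 101
PV = $300.00 × (1 − (1 + 0.095/12)^(−101)) / (0.095/12)
PV = $300.00 × 69.355741
PV = $20,806.72

PV = PMT × (1-(1+r)^(-n))/r = $20,806.72


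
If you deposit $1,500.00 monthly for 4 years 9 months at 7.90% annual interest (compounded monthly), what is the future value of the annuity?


Future value of an ordinary annuity: FV = PMT × ((1 + r)^n − 1) / r
Monthly rate r = 0.079/12 ≈ 0.00658333, n = 57
FV = $1,500.00 × ((1 + 0.079/12)^57 − 1) / (0.079/12)
FV = $1,500.00 × 68.896178
FV = $103,344.27

FV = PMT × ((1+r)^n - 1)/r = $103,344.27


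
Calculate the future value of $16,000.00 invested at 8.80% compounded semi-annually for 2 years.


Compound interest formula: A = P(1 + r/n)^(nt)
A = $16,000.00 × (1 + 0.088/2)^(2 × 2)
Growth factor: (1 + 0.088/2)^4 = 1.1879605
A = $16,000.00 × 1.1879605
A = $19,007.37

A = P(1 + r/n)^(nt) = $19,007.37


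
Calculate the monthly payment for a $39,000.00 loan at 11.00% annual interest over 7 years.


Loan payment formula: PMT = PV × r / (1 − (1 + r)^(−n))
Monthly rate r = 0.11/12 ≈ 0.00916667, n = 84 months
Denominator: 1 − (1 + 0.11/12)^(−84) = 0.5353599
PMT = $39,000.00 × (0.11/12) / 0.5353599
PMT = $667.78 per month

PMT = PV × r / (1-(1+r)^(-n)) = $667.78/month


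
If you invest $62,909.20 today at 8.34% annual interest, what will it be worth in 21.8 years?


Future value formula: FV = PV × (1 + r)^t
FV = $62,909.20 × (1 + 0.0834)^21.8
FV = $62,909.20 × 5.7331925
FV = $360,670.55

FV = PV × (1 + r)^t = $360,670.55


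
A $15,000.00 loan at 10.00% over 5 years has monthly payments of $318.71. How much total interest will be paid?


Total paid over the life of the loan = PMT × n.
Total paid = $318.71 × 60 = $19,122.60
Total interest = total paid − principal = $19,122.60 − $15,000.00 = $4,122.60

Total interest = (PMT × n) - PV = $4,122.60


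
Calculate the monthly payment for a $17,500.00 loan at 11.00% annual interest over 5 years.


Loan payment formula: PMT = PV × r / (1 − (1 + r)^(−n))
Monthly rate r = 0.11/12 ≈ 0.00916667, n = 60 months
Denominator: 1 − (1 + 0.11/12)^(−60) = 0.421603
PMT = $17,500.00 × (0.11/12) / 0.421603
PMT = $380.49 per month

PMT = PV × r / (1-(1+r)^(-n)) = $380.49/month


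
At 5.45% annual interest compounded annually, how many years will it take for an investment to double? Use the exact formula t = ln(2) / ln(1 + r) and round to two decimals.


Doubling condition: (1 + r)^t = 2
Take ln of both sides: t × ln(1 + r) = ln(2)
t = ln(2) / ln(1 + r)
t = 0.693147 / 0.053067
t = 13.06

t = ln(2) / ln(1 + r) = 13.06 years


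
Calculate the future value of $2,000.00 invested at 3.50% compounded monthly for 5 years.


Compound interest formula: A = P(1 + r/n)^(nt)
A = $2,000.00 × (1 + 0.035/12)^(12 × 5)
Growth factor: (1 + 0.035/12)^60 = 1.190943
A = $2,000.00 × 1.190943
A = $2,381.89

A = P(1 + r/n)^(nt) = $2,381.89


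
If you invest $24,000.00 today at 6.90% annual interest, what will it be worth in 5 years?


Future value formula: FV = PV × (1 + r)^t
FV = $24,000.00 × (1 + 0.069)^5
FV = $24,000.00 × 1.396010
FV = $33,504.24

FV = PV × (1 + r)^t = $33,504.24


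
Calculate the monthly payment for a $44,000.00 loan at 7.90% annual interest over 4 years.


Loan payment formula: PMT = PV × r / (1 − (1 + r)^(−n))
Monthly rate r = 0.079/12 ≈ 0.00658333, n = 48 months
Denominator: 1 − (1 + 0.079/12)^(−48) = 0.270185
PMT = $44,000.00 × (0.079/12) / 0.270185
PMT = $1,072.10 per month

PMT = PV × r / (1-(1+r)^(-n)) = $1,072.10/month


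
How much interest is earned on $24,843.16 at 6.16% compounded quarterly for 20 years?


Compound interest earned = final amount − principal.
A = P(1 + r/n)^(nt) = $24,843.16 × (1 + 0.0616/4)^(4 × 20) = $84,368.35
Interest = A − P = $84,368.35 − $24,843.16 = $59,525.19

Interest = A - P = $59,525.19


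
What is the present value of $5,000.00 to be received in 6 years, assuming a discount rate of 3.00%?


Present value formula: PV = FV / (1 + r)^t
PV = $5,000.00 / (1 + 0.03)^6
PV = $5,000.00 / 1.194052
PV = $4,187.42

PV = FV / (1 + r)^t = $4,187.42


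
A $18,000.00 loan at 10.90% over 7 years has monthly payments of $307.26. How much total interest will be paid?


Total paid over the life of the loan = PMT × n.
Total paid = $307.26 × 84 = $25,809.84
Total interest = total paid − principal = $25,809.84 − $18,000.00 = $7,809.84

Total interest = (PMT × n) - PV = $7,809.84


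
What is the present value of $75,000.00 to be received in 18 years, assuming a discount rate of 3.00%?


Present value formula: PV = FV / (1 + r)^t
PV = $75,000.00 / (1 + 0.03)^18
PV = $75,000.00 / 1.702433
PV = $44,054.60

PV = FV / (1 + r)^t = $44,054.60


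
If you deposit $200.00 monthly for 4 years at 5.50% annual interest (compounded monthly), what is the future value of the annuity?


Future value of an ordinary annuity: FV = PMT × ((1 + r)^n − 1) / r
Monthly rate r = 0.055/12 ≈ 0.00458333, n = 48
FV = $200.00 × ((1 + 0.055/12)^48 − 1) / (0.055/12)
FV = $200.00 × 53.552852
FV = $10,710.57

FV = PMT × ((1+r)^n - 1)/r = $10,710.57


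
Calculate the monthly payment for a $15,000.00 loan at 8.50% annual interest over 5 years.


Loan payment formula: PMT = PV × r / (1 − (1 + r)^(−n))
Monthly rate r = 0.085/12 ≈ 0.00708333, n = 60 months
Denominator: 1 − (1 + 0.085/12)^(−60) = 0.345250
PMT = $15,000.00 × (0.085/12) / 0.345250
PMT = $307.75 per month

PMT = PV × r / (1-(1+r)^(-n)) = $307.75/month


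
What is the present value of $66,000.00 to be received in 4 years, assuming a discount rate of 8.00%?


Present value formula: PV = FV / (1 + r)^t
PV = $66,000.00 / (1 + 0.08)^4
PV = $66,000.00 / 1.360489
PV = $48,511.97

PV = FV / (1 + r)^t = $48,511.97


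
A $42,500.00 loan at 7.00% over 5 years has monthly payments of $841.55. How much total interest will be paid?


Total paid over the life of the loan = PMT × n.
Total paid = $841.55 × 60 = $50,493.00
Total interest = total paid − principal = $50,493.00 − $42,500.00 = $7,993.00

Total interest = (PMT × n) - PV = $7,993.00


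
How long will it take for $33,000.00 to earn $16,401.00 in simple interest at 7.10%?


Rearrange the simple interest formula for t:
I = P × r × t  ⇒  t = I / (P × r)
t = $16,401.00 / ($33,000.00 × 0.071)
t = 7

t = I/(P×r) = 7 years


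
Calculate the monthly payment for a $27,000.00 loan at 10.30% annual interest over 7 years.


Loan payment formula: PMT = PV × r / (1 − (1 + r)^(−n))
Monthly rate r = 0.103/12 ≈ 0.00858333, n = 84 months
Denominator: 1 − (1 + 0.103/12)^(−84) = 0.512236
PMT = $27,000.00 × (0.103/12) / 0.512236
PMT = $452.43 per month

PMT = PV × r / (1-(1+r)^(-n)) = $452.43/month


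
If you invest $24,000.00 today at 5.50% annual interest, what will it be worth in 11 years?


Future value formula: FV = PV × (1 + r)^t
FV = $24,000.00 × (1 + 0.055)^11
FV = $24,000.00 × 1.8020924
FV = $43,250.22

FV = PV × (1 + r)^t = $43,250.22


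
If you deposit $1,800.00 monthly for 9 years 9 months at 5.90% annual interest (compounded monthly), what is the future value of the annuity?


Future value of an ordinary annuity: FV = PMT × ((1 + r)^n − 1) / r
Monthly rate r = 0.059/12 ≈ 0.00491667, n = 117
FV = $1,800.00 × ((1 + 0.059/12)^117 − 1) / (0.059/12)
FV = $1,800.00 × 157.641574
FV = $283,754.83

FV = PMT × ((1+r)^n - 1)/r = $283,754.83


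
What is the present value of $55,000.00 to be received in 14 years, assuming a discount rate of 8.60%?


Present value formula: PV = FV / (1 + r)^t
PV = $55,000.00 / (1 + 0.086)^14
PV = $55,000.00 / 3.174078
PV = $17,327.87

PV = FV / (1 + r)^t = $17,327.87


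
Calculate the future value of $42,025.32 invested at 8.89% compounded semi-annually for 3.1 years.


Compound interest formula: A = P(1 + r/n)^(nt)
A = $42,025.32 × (1 + 0.0889/2)^(2 × 3.1)
Growth factor: (1 + 0.0889/2)^6.2 = 1.309494
A = $42,025.32 × 1.309494
A = $55,031.90

A = P(1 + r/n)^(nt) = $55,031.90


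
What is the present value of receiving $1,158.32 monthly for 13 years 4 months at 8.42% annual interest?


Present value of an ordinary annuity: PV = PMT × (1 − (1 + r)^(−n)) / r
Monthly rate r = 0.0842/12 ≈ 0.00701667, n = 160
PV = $1,158.32 × (1 − (1 + 0.0842/12)^(−160)) / (0.0842/12)
PV = $1,158.32 × 95.958797
PV = $111,150.99

PV = PMT × (1-(1+r)^(-n))/r = $111,150.99


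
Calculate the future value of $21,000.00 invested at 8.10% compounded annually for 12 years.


Compound interest formula: A = P(1 + r/n)^(nt)
A = $21,000.00 × (1 + 0.081/1)^(1 × 12)
Growth factor: (1 + 0.081/1)^12 = 2.546293
A = $21,000.00 × 2.546293
A = $53,472.15

A = P(1 + r/n)^(nt) = $53,472.15


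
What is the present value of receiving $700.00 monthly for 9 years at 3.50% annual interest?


Present value of an ordinary annuity: PV = PMT × (1 − (1 + r)^(−n)) / r
Monthly rate r = 0.035/12 ≈ 0.00291667, n = 108
PV = $700.00 × (1 − (1 + 0.035/12)^(−108)) / (0.035/12)
PV = $700.00 × 92.529069
PV = $64,770.35

PV = PMT × (1-(1+r)^(-n))/r = $64,770.35


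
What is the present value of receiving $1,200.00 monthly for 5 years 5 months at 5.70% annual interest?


Present value of an ordinary annuity: PV = PMT × (1 − (1 + r)^(−n)) / r
Monthly rate r = 0.057/12 = 0.00475, n = 65
PV = $1,200.00 × (1 − (1 + 0.057/12)^(−65)) / (0.057/12)
PV = $1,200.00 × 55.810246
PV = $66,972.30

PV = PMT × (1-(1+r)^(-n))/r = $66,972.30
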